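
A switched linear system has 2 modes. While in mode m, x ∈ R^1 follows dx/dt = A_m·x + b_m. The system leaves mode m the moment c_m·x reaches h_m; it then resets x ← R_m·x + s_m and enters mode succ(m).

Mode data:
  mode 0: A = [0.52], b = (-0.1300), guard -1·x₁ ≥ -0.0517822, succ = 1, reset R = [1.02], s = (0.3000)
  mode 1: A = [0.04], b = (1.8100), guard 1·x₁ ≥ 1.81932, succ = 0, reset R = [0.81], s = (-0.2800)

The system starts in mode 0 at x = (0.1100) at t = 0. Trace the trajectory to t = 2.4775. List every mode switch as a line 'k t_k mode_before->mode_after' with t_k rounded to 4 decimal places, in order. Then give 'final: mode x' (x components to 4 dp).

1 0.6687 0->1
2 1.4600 1->0
final: 0 1.8518

Mode 0: guard c·x = -0.0518 hit at Δt = 0.6687 (t = 0.6687), x⁻ = (0.0518) → reset → x⁺ = (0.3528), jump to mode 1
Mode 1: guard c·x = 1.8193 hit at Δt = 0.7913 (t = 1.4600), x⁻ = (1.8193) → reset → x⁺ = (1.1936), jump to mode 0
Mode 0: flow for 1.0175 to horizon, guard not reached → x = (1.8518)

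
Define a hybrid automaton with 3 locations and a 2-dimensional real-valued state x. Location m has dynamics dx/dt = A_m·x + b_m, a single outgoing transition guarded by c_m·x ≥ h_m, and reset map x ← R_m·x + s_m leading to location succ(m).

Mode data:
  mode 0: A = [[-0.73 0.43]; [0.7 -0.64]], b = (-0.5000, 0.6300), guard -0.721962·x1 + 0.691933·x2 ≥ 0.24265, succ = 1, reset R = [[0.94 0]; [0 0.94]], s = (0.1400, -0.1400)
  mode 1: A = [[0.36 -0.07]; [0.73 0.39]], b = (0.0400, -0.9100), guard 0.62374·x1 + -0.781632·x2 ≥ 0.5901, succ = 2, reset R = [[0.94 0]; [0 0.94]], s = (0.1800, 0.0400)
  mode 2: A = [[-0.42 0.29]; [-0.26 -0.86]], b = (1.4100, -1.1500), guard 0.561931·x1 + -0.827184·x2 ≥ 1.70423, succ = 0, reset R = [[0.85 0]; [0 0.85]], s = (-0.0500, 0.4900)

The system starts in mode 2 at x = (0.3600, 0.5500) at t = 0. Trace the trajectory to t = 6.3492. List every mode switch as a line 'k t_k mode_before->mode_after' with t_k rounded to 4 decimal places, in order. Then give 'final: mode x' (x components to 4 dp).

1 1.3788 2->0
2 2.4773 0->1
3 3.9474 1->2
4 4.8838 2->0
5 5.9819 0->1
final: 1 0.4894 0.3339

Mode 2: guard c·x = 1.7042 hit at Δt = 1.3788 (t = 1.3788), x⁻ = (1.5505, -1.0070) → reset → x⁺ = (1.2679, -0.3659), jump to mode 0
Mode 0: guard c·x = 0.2427 hit at Δt = 1.0985 (t = 2.4773), x⁻ = (0.2986, 0.6622) → reset → x⁺ = (0.4206, 0.4825), jump to mode 1
Mode 1: guard c·x = 0.5901 hit at Δt = 1.4701 (t = 3.9474), x⁻ = (0.7650, -0.1445) → reset → x⁺ = (0.8991, -0.0958), jump to mode 2
Mode 2: guard c·x = 1.7042 hit at Δt = 0.9364 (t = 4.8838), x⁻ = (1.5579, -1.0019) → reset → x⁺ = (1.2742, -0.3616), jump to mode 0
Mode 0: guard c·x = 0.2427 hit at Δt = 1.0981 (t = 5.9819), x⁻ = (0.3032, 0.6670) → reset → x⁺ = (0.4250, 0.4870), jump to mode 1
Mode 1: flow for 0.3673 to horizon, guard not reached → x = (0.4894, 0.3339)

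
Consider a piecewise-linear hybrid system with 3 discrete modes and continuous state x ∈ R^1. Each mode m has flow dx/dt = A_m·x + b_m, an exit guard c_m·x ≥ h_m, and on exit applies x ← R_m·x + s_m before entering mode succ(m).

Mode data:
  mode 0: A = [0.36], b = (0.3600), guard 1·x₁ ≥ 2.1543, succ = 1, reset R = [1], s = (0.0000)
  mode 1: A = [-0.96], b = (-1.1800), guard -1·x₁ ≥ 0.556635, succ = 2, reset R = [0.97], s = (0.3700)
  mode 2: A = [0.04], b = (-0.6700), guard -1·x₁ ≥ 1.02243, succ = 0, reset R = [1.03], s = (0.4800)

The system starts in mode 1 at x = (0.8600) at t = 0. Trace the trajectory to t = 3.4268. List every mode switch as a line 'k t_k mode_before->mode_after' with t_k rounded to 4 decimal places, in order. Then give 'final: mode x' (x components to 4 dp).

Mode 1: guard c·x = 0.5566 hit at Δt = 1.1807 (t = 1.1807), x⁻ = (-0.5566) → reset → x⁺ = (-0.1699), jump to mode 2
Mode 2: guard c·x = 1.0224 hit at Δt = 1.2289 (t = 2.4096), x⁻ = (-1.0224) → reset → x⁺ = (-0.5731), jump to mode 0
Mode 0: flow for 1.0172 to horizon, guard not reached → x = (-0.3843)

1 1.1807 1->2
2 2.4096 2->0
final: 0 -0.3843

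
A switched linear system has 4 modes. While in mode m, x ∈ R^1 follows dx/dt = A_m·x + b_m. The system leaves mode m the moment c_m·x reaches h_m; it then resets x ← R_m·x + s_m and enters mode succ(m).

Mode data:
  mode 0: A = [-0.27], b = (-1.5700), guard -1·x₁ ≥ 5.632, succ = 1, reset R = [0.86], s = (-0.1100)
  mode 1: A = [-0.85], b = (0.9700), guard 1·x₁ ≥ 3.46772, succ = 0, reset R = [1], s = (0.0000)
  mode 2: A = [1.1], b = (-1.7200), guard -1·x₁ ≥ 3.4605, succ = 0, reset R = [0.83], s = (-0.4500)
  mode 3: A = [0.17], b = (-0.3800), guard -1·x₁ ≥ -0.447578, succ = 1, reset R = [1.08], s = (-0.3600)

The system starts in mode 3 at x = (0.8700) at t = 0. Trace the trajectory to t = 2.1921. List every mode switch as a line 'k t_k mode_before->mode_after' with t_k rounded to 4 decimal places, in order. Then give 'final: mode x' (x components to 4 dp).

Mode 3: guard c·x = -0.4476 hit at Δt = 1.5857 (t = 1.5857), x⁻ = (0.4476) → reset → x⁺ = (0.1234), jump to mode 1
Mode 1: flow for 0.6064 to horizon, guard not reached → x = (0.5333)

1 1.5857 3->1
final: 1 0.5333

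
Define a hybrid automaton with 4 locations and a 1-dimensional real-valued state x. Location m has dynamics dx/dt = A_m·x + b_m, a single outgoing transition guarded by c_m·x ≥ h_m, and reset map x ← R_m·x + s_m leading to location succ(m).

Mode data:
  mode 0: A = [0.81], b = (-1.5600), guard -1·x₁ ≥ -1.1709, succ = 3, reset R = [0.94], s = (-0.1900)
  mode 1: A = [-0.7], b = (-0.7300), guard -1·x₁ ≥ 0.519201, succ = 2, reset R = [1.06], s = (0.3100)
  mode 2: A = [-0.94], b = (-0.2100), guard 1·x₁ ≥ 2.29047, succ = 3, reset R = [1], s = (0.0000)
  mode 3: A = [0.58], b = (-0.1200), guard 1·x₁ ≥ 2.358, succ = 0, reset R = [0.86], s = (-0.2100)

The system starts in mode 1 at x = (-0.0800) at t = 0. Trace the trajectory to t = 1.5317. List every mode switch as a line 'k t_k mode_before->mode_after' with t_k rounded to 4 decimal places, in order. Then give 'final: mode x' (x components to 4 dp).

Mode 1: guard c·x = 0.5192 hit at Δt = 0.8701 (t = 0.8701), x⁻ = (-0.5192) → reset → x⁺ = (-0.2404), jump to mode 2
Mode 2: flow for 0.6616 to horizon, guard not reached → x = (-0.2325)

1 0.8701 1->2
final: 2 -0.2325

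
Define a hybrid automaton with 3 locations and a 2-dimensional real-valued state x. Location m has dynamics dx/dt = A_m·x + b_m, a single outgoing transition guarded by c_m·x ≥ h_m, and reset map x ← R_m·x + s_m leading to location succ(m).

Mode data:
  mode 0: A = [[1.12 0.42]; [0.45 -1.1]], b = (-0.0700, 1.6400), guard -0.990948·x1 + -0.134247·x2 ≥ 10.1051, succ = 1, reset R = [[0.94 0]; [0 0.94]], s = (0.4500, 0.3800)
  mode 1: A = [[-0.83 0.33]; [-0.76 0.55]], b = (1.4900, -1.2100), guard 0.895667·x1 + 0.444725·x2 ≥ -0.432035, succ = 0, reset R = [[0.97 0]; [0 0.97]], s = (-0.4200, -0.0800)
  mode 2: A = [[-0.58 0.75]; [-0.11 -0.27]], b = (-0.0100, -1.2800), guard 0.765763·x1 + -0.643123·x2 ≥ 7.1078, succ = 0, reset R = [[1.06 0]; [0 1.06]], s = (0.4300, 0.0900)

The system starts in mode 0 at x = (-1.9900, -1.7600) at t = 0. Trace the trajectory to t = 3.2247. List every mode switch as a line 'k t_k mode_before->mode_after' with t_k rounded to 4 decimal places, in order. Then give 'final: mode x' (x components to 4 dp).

1 1.2953 0->1
2 2.4045 1->0
final: 0 -4.9264 1.2277

Mode 0: guard c·x = 10.1051 hit at Δt = 1.2953 (t = 1.2953), x⁻ = (-10.0399, -1.1627) → reset → x⁺ = (-8.9875, -0.7129), jump to mode 1
Mode 1: guard c·x = -0.4320 hit at Δt = 1.1092 (t = 2.4045), x⁻ = (-2.0656, 3.1886) → reset → x⁺ = (-2.4236, 3.0129), jump to mode 0
Mode 0: flow for 0.8202 to horizon, guard not reached → x = (-4.9264, 1.2277)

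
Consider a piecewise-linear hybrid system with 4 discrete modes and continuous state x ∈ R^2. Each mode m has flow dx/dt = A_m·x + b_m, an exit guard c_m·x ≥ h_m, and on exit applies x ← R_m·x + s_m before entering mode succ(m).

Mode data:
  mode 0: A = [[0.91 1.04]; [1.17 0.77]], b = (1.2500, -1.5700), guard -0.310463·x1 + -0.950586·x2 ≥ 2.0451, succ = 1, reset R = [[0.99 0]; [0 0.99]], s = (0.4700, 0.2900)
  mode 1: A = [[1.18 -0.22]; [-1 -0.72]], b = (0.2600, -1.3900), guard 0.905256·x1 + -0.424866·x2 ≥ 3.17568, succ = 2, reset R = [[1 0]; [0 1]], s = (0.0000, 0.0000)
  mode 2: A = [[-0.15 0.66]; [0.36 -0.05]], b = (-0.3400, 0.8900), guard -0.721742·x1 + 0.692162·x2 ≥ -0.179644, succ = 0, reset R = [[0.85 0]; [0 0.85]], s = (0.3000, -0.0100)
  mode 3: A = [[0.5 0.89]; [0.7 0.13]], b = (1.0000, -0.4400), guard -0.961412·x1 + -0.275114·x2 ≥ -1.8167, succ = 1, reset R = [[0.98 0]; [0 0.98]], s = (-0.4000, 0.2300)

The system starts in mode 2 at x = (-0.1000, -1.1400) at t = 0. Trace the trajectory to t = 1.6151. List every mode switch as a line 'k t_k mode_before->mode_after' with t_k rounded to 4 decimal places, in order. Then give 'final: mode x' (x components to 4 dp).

1 0.4339 2->0
2 0.9459 0->1
final: 1 1.1934 -2.1870

Mode 2: guard c·x = -0.1796 hit at Δt = 0.4339 (t = 0.4339), x⁻ = (-0.5008, -0.7817) → reset → x⁺ = (-0.1256, -0.6744), jump to mode 0
Mode 0: guard c·x = 2.0451 hit at Δt = 0.5120 (t = 0.9459), x⁻ = (-0.2454, -2.0713) → reset → x⁺ = (0.2270, -1.7605), jump to mode 1
Mode 1: flow for 0.6692 to horizon, guard not reached → x = (1.1934, -2.1870)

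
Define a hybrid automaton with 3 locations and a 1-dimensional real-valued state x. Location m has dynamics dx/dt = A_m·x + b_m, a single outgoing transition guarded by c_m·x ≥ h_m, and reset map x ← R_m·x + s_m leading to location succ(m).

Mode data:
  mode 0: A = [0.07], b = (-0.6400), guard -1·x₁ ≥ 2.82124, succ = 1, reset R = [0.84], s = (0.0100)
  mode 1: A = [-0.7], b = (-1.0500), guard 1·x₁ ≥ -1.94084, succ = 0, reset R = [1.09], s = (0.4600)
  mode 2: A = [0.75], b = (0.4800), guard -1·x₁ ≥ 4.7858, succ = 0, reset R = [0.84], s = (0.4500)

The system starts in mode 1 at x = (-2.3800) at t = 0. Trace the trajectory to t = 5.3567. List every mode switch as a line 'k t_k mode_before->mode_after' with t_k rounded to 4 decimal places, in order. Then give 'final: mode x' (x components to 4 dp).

Mode 1: guard c·x = -1.9408 hit at Δt = 0.9875 (t = 0.9875), x⁻ = (-1.9408) → reset → x⁺ = (-1.6555), jump to mode 0
Mode 0: guard c·x = 2.8212 hit at Δt = 1.4645 (t = 2.4520), x⁻ = (-2.8212) → reset → x⁺ = (-2.3598), jump to mode 1
Mode 1: guard c·x = -1.9408 hit at Δt = 0.9544 (t = 3.4064), x⁻ = (-1.9408) → reset → x⁺ = (-1.6555), jump to mode 0
Mode 0: guard c·x = 2.8212 hit at Δt = 1.4645 (t = 4.8709), x⁻ = (-2.8212) → reset → x⁺ = (-2.3598), jump to mode 1
Mode 1: flow for 0.4858 to horizon, guard not reached → x = (-2.1120)

1 0.9875 1->0
2 2.4520 0->1
3 3.4064 1->0
4 4.8709 0->1
final: 1 -2.1120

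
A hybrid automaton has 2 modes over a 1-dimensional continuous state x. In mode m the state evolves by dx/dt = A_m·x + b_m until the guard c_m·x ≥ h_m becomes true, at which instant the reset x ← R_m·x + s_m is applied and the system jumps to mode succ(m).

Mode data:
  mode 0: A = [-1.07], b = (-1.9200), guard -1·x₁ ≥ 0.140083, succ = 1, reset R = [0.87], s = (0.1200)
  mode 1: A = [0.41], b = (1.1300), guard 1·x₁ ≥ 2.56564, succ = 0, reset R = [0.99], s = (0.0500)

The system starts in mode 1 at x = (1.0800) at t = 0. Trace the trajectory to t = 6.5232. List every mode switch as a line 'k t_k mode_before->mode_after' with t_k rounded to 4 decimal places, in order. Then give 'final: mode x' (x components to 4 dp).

Mode 1: guard c·x = 2.5656 hit at Δt = 0.7984 (t = 0.7984), x⁻ = (2.5656) → reset → x⁺ = (2.5900), jump to mode 0
Mode 0: guard c·x = 0.1401 hit at Δt = 0.9109 (t = 1.7093), x⁻ = (-0.1401) → reset → x⁺ = (-0.0019), jump to mode 1
Mode 1: guard c·x = 2.5656 hit at Δt = 1.6065 (t = 3.3158), x⁻ = (2.5656) → reset → x⁺ = (2.5900), jump to mode 0
Mode 0: guard c·x = 0.1401 hit at Δt = 0.9109 (t = 4.2267), x⁻ = (-0.1401) → reset → x⁺ = (-0.0019), jump to mode 1
Mode 1: guard c·x = 2.5656 hit at Δt = 1.6065 (t = 5.8332), x⁻ = (2.5656) → reset → x⁺ = (2.5900), jump to mode 0
Mode 0: flow for 0.6900 to horizon, guard not reached → x = (0.3010)

1 0.7984 1->0
2 1.7093 0->1
3 3.3158 1->0
4 4.2267 0->1
5 5.8332 1->0
final: 0 0.3010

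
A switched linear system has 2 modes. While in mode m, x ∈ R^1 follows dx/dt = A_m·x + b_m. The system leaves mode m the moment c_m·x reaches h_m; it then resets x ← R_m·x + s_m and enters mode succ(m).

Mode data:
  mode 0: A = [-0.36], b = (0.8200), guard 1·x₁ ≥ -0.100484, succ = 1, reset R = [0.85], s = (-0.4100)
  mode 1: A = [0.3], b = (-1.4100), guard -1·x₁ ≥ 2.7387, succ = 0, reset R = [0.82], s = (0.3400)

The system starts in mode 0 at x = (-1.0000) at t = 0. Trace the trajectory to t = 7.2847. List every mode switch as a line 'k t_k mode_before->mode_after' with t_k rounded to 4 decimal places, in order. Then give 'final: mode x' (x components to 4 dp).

1 0.8911 0->1
2 2.0875 1->0
3 3.6563 0->1
4 4.8527 1->0
5 6.4216 0->1
final: 1 -2.0309

Mode 0: guard c·x = -0.1005 hit at Δt = 0.8911 (t = 0.8911), x⁻ = (-0.1005) → reset → x⁺ = (-0.4954), jump to mode 1
Mode 1: guard c·x = 2.7387 hit at Δt = 1.1964 (t = 2.0875), x⁻ = (-2.7387) → reset → x⁺ = (-1.9057), jump to mode 0
Mode 0: guard c·x = -0.1005 hit at Δt = 1.5688 (t = 3.6563), x⁻ = (-0.1005) → reset → x⁺ = (-0.4954), jump to mode 1
Mode 1: guard c·x = 2.7387 hit at Δt = 1.1964 (t = 4.8527), x⁻ = (-2.7387) → reset → x⁺ = (-1.9057), jump to mode 0
Mode 0: guard c·x = -0.1005 hit at Δt = 1.5688 (t = 6.4216), x⁻ = (-0.1005) → reset → x⁺ = (-0.4954), jump to mode 1
Mode 1: flow for 0.8631 to horizon, guard not reached → x = (-2.0309)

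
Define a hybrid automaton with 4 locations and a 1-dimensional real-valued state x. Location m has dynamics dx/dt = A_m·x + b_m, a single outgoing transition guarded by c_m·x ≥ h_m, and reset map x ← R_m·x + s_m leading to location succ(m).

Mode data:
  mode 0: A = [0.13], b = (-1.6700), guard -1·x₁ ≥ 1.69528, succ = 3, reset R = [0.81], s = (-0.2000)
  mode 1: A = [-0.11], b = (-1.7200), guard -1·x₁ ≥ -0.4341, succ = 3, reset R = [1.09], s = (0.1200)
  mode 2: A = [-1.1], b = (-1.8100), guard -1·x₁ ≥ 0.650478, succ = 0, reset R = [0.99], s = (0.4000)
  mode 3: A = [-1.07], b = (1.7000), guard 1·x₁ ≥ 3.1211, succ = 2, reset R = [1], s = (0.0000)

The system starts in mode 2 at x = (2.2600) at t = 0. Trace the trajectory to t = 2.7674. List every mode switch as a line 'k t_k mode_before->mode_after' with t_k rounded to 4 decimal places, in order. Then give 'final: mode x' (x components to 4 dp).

1 1.2431 2->0
2 2.0519 0->3
final: 3 0.1183

Mode 2: guard c·x = 0.6505 hit at Δt = 1.2431 (t = 1.2431), x⁻ = (-0.6505) → reset → x⁺ = (-0.2440), jump to mode 0
Mode 0: guard c·x = 1.6953 hit at Δt = 0.8088 (t = 2.0519), x⁻ = (-1.6953) → reset → x⁺ = (-1.5732), jump to mode 3
Mode 3: flow for 0.7155 to horizon, guard not reached → x = (0.1183)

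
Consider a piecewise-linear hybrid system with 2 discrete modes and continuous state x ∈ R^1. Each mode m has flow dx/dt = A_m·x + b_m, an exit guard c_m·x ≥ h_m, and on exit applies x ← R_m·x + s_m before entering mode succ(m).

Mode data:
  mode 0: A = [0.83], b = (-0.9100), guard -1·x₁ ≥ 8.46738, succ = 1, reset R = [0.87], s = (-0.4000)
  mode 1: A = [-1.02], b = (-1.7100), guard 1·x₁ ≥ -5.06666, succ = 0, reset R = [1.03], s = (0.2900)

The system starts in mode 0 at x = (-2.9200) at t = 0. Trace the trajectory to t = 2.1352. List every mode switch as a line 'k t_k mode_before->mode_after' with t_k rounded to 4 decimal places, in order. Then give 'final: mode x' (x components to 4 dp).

1 1.0453 0->1
2 1.6196 1->0
final: 0 -8.1467

Mode 0: guard c·x = 8.4674 hit at Δt = 1.0453 (t = 1.0453), x⁻ = (-8.4674) → reset → x⁺ = (-7.7666), jump to mode 1
Mode 1: guard c·x = -5.0667 hit at Δt = 0.5743 (t = 1.6196), x⁻ = (-5.0667) → reset → x⁺ = (-4.9287), jump to mode 0
Mode 0: flow for 0.5156 to horizon, guard not reached → x = (-8.1467)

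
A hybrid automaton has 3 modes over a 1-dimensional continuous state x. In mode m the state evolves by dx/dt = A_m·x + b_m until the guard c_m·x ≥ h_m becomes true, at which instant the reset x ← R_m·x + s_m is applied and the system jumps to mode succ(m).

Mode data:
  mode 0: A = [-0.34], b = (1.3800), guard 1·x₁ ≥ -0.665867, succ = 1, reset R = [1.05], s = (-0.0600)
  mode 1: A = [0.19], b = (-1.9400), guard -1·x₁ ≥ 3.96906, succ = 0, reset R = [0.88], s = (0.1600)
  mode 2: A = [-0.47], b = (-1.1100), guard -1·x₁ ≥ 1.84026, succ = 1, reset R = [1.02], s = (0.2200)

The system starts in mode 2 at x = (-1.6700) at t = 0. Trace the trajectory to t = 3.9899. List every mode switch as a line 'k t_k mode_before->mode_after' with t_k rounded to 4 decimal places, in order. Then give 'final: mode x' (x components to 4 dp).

Mode 2: guard c·x = 1.8403 hit at Δt = 0.6012 (t = 0.6012), x⁻ = (-1.8403) → reset → x⁺ = (-1.6571), jump to mode 1
Mode 1: guard c·x = 3.9691 hit at Δt = 0.9368 (t = 1.5380), x⁻ = (-3.9691) → reset → x⁺ = (-3.3328), jump to mode 0
Mode 0: guard c·x = -0.6659 hit at Δt = 1.3163 (t = 2.8543), x⁻ = (-0.6659) → reset → x⁺ = (-0.7592), jump to mode 1
Mode 1: flow for 1.1356 to horizon, guard not reached → x = (-3.4008)

1 0.6012 2->1
2 1.5380 1->0
3 2.8543 0->1
final: 1 -3.4008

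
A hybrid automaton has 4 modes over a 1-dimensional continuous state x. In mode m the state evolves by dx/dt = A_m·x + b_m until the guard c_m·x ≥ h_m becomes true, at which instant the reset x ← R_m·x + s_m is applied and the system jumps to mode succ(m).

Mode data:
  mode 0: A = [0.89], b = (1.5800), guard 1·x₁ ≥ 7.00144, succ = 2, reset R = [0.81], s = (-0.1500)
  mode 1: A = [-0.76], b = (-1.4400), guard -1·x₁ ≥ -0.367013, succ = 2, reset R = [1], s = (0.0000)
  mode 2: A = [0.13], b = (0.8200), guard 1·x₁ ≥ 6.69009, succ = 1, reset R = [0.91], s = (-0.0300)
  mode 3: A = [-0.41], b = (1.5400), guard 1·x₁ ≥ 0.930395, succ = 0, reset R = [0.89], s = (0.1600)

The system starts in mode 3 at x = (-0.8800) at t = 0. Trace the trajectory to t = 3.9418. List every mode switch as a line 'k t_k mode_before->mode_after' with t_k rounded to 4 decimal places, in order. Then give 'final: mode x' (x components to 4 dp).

Mode 3: guard c·x = 0.9304 hit at Δt = 1.2076 (t = 1.2076), x⁻ = (0.9304) → reset → x⁺ = (0.9881), jump to mode 0
Mode 0: guard c·x = 7.0014 hit at Δt = 1.2985 (t = 2.5061), x⁻ = (7.0014) → reset → x⁺ = (5.5212), jump to mode 2
Mode 2: guard c·x = 6.6901 hit at Δt = 0.7249 (t = 3.2310), x⁻ = (6.6901) → reset → x⁺ = (6.0580), jump to mode 1
Mode 1: flow for 0.7108 to horizon, guard not reached → x = (2.7387)

1 1.2076 3->0
2 2.5061 0->2
3 3.2310 2->1
final: 1 2.7387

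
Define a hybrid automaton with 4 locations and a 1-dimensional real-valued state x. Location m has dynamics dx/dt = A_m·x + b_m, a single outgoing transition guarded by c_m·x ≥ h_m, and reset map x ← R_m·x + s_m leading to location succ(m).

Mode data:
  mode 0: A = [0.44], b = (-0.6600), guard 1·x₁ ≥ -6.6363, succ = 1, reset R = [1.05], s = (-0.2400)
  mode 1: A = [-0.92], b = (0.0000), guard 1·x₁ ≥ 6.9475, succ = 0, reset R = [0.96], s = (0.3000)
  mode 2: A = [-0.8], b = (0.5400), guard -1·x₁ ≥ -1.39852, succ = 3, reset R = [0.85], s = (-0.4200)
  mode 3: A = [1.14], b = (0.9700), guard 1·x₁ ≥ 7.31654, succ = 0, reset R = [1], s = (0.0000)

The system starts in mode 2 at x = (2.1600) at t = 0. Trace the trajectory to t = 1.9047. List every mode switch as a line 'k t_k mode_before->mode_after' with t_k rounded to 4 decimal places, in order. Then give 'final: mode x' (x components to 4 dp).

Mode 2: guard c·x = -1.3985 hit at Δt = 0.8988 (t = 0.8988), x⁻ = (1.3985) → reset → x⁺ = (0.7687), jump to mode 3
Mode 3: flow for 1.0059 to horizon, guard not reached → x = (4.2475)

1 0.8988 2->3
final: 3 4.2475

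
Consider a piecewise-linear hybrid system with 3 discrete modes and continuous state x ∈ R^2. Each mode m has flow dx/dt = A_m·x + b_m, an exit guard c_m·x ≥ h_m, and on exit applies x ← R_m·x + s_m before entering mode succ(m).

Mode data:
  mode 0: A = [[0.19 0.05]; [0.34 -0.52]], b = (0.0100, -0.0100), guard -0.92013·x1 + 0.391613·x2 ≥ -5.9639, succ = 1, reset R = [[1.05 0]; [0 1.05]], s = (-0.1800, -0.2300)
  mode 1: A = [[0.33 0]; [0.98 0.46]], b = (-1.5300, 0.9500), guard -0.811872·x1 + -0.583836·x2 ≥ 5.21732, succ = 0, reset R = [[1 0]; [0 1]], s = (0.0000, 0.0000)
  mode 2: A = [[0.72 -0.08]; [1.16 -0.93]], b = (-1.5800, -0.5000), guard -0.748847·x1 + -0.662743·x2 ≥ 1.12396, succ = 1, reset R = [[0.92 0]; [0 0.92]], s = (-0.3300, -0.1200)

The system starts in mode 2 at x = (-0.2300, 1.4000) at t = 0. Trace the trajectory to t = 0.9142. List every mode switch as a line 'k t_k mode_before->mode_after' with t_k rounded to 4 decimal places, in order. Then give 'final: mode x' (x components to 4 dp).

1 0.5959 2->1
final: 1 -2.4916 -0.4343

Mode 2: guard c·x = 1.1240 hit at Δt = 0.5959 (t = 0.5959), x⁻ = (-1.5770, 0.0860) → reset → x⁺ = (-1.7809, -0.0409), jump to mode 1
Mode 1: flow for 0.3183 to horizon, guard not reached → x = (-2.4916, -0.4343)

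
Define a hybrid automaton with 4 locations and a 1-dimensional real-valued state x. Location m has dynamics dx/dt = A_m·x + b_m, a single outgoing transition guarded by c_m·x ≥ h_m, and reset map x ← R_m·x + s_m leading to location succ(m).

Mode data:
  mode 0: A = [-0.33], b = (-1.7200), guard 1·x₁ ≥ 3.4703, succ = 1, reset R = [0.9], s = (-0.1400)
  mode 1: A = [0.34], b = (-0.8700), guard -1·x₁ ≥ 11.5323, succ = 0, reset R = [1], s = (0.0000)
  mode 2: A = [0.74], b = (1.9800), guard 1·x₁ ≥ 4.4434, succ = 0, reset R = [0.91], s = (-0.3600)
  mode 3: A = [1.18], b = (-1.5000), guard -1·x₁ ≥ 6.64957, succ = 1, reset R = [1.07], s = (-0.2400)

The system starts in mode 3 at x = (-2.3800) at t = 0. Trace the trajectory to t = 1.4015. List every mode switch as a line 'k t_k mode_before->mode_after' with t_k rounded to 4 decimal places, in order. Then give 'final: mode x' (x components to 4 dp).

1 0.6563 3->1
final: 1 -10.2138

Mode 3: guard c·x = 6.6496 hit at Δt = 0.6563 (t = 0.6563), x⁻ = (-6.6496) → reset → x⁺ = (-7.3550), jump to mode 1
Mode 1: flow for 0.7452 to horizon, guard not reached → x = (-10.2138)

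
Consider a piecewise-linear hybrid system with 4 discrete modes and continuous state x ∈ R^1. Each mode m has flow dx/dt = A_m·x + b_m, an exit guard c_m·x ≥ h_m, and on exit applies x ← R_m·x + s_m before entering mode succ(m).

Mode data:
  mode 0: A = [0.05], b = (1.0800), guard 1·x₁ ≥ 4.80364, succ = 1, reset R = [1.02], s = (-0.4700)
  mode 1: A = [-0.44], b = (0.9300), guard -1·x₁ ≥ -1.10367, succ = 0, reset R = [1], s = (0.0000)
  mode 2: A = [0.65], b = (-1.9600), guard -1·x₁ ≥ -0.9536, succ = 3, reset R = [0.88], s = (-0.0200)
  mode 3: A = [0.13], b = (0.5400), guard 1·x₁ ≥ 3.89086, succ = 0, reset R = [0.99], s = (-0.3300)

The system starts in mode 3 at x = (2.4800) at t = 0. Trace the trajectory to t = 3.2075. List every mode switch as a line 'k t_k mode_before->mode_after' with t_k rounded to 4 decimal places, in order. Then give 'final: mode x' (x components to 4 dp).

1 1.4833 3->0
2 2.4785 0->1
final: 1 3.7942

Mode 3: guard c·x = 3.8909 hit at Δt = 1.4833 (t = 1.4833), x⁻ = (3.8909) → reset → x⁺ = (3.5220), jump to mode 0
Mode 0: guard c·x = 4.8036 hit at Δt = 0.9952 (t = 2.4785), x⁻ = (4.8036) → reset → x⁺ = (4.4297), jump to mode 1
Mode 1: flow for 0.7290 to horizon, guard not reached → x = (3.7942)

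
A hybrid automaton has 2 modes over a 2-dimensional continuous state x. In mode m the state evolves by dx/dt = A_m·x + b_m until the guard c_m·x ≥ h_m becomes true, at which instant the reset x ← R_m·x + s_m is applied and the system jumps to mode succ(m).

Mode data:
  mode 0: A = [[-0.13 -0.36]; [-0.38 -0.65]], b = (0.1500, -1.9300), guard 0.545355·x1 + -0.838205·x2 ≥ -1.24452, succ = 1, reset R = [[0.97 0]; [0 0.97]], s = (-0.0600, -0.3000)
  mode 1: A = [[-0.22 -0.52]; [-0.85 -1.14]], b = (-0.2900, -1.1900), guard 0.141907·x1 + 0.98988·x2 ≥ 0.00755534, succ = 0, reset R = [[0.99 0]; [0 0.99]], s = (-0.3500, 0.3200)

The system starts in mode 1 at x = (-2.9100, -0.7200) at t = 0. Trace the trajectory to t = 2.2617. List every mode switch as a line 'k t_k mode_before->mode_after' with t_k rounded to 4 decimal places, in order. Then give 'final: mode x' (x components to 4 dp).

1 0.9388 1->0
2 1.7891 0->1
final: 1 -2.3784 0.0465

Mode 1: guard c·x = 0.0076 hit at Δt = 0.9388 (t = 0.9388), x⁻ = (-2.5968, 0.3799) → reset → x⁺ = (-2.9209, 0.6961), jump to mode 0
Mode 0: guard c·x = -1.2445 hit at Δt = 0.8503 (t = 1.7891), x⁻ = (-2.5582, -0.1797) → reset → x⁺ = (-2.5414, -0.4743), jump to mode 1
Mode 1: flow for 0.4726 to horizon, guard not reached → x = (-2.3784, 0.0465)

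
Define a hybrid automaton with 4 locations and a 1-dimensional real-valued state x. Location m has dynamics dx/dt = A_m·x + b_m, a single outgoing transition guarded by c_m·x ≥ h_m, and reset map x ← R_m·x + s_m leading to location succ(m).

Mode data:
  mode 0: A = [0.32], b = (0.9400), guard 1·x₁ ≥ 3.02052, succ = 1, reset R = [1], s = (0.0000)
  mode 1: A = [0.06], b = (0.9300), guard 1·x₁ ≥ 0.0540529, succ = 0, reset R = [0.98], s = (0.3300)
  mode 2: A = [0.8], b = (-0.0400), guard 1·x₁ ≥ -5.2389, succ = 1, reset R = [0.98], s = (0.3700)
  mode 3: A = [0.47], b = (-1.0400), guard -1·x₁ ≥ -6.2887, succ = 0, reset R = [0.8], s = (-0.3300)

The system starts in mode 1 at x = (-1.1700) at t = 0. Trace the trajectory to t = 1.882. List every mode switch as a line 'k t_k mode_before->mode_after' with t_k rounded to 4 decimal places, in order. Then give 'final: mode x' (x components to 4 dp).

1 1.3661 1->0
final: 0 0.9790

Mode 1: guard c·x = 0.0541 hit at Δt = 1.3661 (t = 1.3661), x⁻ = (0.0541) → reset → x⁺ = (0.3830), jump to mode 0
Mode 0: flow for 0.5159 to horizon, guard not reached → x = (0.9790)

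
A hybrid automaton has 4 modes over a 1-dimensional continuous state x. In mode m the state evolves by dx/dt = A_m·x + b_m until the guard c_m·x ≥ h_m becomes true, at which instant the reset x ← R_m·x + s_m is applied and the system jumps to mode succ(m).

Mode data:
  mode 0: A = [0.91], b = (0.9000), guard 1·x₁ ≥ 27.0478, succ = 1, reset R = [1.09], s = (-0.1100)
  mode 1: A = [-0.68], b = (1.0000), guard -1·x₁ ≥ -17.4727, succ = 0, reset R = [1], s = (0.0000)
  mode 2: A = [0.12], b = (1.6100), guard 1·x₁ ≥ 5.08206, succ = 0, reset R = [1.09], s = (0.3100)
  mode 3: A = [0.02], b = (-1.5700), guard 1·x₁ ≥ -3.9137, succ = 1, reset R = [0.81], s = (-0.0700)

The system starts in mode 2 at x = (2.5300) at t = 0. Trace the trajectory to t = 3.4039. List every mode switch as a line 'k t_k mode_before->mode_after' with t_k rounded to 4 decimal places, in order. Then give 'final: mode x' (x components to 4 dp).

Mode 2: guard c·x = 5.0821 hit at Δt = 1.2371 (t = 1.2371), x⁻ = (5.0821) → reset → x⁺ = (5.8494), jump to mode 0
Mode 0: guard c·x = 27.0478 hit at Δt = 1.5505 (t = 2.7876), x⁻ = (27.0478) → reset → x⁺ = (29.3721), jump to mode 1
Mode 1: flow for 0.6163 to horizon, guard not reached → x = (19.8200)

1 1.2371 2->0
2 2.7876 0->1
final: 1 19.8200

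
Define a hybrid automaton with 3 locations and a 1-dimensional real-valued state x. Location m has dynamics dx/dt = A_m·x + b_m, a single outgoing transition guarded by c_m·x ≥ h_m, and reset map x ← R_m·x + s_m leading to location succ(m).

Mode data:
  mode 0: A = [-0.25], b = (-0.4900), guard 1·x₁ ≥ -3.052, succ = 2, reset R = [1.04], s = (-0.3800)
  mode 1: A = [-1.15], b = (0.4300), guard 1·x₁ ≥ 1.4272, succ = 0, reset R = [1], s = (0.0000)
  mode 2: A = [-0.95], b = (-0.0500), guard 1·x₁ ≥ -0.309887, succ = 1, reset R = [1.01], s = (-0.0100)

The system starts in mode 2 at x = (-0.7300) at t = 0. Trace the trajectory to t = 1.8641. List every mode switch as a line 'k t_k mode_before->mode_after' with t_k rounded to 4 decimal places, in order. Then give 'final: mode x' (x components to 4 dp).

1 1.0191 2->1
final: 1 0.1102

Mode 2: guard c·x = -0.3099 hit at Δt = 1.0191 (t = 1.0191), x⁻ = (-0.3099) → reset → x⁺ = (-0.3230), jump to mode 1
Mode 1: flow for 0.8450 to horizon, guard not reached → x = (0.1102)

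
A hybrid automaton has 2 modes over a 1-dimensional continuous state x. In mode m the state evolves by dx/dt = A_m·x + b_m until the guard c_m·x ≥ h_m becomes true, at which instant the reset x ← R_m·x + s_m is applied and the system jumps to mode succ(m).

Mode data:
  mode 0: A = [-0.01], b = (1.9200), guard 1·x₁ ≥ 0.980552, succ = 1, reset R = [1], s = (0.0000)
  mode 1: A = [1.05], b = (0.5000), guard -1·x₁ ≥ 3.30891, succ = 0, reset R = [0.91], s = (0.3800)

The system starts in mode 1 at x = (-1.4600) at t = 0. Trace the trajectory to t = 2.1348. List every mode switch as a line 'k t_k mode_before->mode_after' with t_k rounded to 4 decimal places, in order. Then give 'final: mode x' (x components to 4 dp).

1 1.0072 1->0
final: 0 -0.4488

Mode 1: guard c·x = 3.3089 hit at Δt = 1.0072 (t = 1.0072), x⁻ = (-3.3089) → reset → x⁺ = (-2.6311), jump to mode 0
Mode 0: flow for 1.1276 to horizon, guard not reached → x = (-0.4488)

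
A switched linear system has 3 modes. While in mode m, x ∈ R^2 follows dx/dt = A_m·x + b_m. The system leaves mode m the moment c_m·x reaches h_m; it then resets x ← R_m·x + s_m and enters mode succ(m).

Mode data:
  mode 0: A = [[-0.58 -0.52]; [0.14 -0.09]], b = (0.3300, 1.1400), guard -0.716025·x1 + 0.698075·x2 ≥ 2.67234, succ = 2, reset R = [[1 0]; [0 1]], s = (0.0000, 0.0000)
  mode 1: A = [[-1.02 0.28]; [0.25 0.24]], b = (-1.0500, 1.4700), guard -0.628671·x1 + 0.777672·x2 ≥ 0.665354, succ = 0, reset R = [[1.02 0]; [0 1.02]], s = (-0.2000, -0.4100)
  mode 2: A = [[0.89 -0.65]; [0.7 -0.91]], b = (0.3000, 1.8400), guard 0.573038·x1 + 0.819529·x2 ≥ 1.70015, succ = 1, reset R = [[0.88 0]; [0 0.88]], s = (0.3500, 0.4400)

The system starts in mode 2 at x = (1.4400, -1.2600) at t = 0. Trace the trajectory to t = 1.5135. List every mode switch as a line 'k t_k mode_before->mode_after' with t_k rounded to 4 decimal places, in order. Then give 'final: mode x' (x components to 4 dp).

Mode 2: guard c·x = 1.7002 hit at Δt = 0.4449 (t = 0.4449), x⁻ = (2.4749, 0.3440) → reset → x⁺ = (2.5279, 0.7427), jump to mode 1
Mode 1: guard c·x = 0.6654 hit at Δt = 0.5021 (t = 0.9470), x⁻ = (1.2512, 1.8670) → reset → x⁺ = (1.0762, 1.4944), jump to mode 0
Mode 0: flow for 0.5665 to horizon, guard not reached → x = (0.4759, 2.1094)

1 0.4449 2->1
2 0.9470 1->0
final: 0 0.4759 2.1094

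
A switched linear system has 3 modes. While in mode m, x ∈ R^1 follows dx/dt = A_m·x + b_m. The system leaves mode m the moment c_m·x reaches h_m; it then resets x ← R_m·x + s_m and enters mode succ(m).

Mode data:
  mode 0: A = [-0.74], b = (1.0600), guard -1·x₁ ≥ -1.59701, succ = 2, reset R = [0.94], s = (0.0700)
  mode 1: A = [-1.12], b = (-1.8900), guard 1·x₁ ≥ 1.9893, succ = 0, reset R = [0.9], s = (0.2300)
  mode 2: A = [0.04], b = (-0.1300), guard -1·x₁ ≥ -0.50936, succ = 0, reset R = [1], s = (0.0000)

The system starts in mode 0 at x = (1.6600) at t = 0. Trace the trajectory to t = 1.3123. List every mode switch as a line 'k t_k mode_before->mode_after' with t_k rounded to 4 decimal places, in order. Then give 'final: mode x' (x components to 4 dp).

1 0.4379 0->2
final: 2 1.5114

Mode 0: guard c·x = -1.5970 hit at Δt = 0.4379 (t = 0.4379), x⁻ = (1.5970) → reset → x⁺ = (1.5712), jump to mode 2
Mode 2: flow for 0.8744 to horizon, guard not reached → x = (1.5114)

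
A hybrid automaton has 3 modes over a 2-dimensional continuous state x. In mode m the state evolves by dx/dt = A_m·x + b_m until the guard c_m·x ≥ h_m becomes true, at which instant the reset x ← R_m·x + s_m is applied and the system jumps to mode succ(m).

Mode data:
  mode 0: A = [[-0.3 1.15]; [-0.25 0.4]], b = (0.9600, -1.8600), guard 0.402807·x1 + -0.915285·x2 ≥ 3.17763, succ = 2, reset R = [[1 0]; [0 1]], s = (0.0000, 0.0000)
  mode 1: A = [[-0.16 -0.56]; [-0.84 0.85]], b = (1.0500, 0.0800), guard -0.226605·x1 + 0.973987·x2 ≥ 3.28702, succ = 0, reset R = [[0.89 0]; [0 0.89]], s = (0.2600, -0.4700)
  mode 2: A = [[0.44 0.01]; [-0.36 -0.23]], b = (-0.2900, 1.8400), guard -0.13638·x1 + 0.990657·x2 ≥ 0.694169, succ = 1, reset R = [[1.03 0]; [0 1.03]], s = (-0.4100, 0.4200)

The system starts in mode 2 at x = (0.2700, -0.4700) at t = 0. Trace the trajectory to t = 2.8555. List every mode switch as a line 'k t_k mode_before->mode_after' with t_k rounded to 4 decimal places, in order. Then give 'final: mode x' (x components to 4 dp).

Mode 2: guard c·x = 0.6942 hit at Δt = 0.6855 (t = 0.6855), x⁻ = (0.1339, 0.7191) → reset → x⁺ = (-0.2721, 1.1607), jump to mode 1
Mode 1: guard c·x = 3.2870 hit at Δt = 1.0604 (t = 1.7459), x⁻ = (-0.3500, 3.2934) → reset → x⁺ = (-0.0515, 2.4611), jump to mode 0
Mode 0: flow for 1.1096 to horizon, guard not reached → x = (2.6835, 0.7231)

1 0.6855 2->1
2 1.7459 1->0
final: 0 2.6835 0.7231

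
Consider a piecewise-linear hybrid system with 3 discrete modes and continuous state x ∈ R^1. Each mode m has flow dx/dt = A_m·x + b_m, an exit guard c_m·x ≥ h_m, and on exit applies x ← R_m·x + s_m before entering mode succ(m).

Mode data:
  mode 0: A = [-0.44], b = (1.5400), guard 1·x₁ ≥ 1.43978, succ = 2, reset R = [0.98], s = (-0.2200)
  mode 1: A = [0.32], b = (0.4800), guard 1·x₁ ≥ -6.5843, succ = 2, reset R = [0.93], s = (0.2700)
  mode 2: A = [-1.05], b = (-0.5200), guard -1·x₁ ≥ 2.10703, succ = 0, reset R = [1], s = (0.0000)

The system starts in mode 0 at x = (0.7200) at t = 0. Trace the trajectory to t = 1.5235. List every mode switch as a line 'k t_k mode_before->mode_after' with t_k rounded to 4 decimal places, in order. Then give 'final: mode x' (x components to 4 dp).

1 0.6810 0->2
final: 2 0.2009

Mode 0: guard c·x = 1.4398 hit at Δt = 0.6810 (t = 0.6810), x⁻ = (1.4398) → reset → x⁺ = (1.1910), jump to mode 2
Mode 2: flow for 0.8425 to horizon, guard not reached → x = (0.2009)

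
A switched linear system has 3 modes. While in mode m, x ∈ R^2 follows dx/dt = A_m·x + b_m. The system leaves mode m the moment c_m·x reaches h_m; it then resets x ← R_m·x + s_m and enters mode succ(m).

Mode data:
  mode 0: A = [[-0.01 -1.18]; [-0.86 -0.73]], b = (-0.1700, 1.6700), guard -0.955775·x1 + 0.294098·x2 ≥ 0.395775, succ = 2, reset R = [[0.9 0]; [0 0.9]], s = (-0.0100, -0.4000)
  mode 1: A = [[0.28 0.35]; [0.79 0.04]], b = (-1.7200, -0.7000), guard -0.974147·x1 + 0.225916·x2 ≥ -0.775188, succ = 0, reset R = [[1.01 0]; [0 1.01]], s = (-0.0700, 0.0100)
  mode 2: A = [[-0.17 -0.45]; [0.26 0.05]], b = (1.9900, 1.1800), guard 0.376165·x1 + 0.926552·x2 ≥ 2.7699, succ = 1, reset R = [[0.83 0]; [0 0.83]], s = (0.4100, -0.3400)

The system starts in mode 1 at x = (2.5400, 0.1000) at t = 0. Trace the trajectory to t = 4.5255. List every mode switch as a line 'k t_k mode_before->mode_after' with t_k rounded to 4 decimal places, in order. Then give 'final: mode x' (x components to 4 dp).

1 1.5740 1->0
2 2.1410 0->2
3 3.2299 2->1
4 3.5285 1->0
5 3.9770 0->2
final: 2 0.7715 1.9666

Mode 1: guard c·x = -0.7752 hit at Δt = 1.5740 (t = 1.5740), x⁻ = (1.0996, 1.3103) → reset → x⁺ = (1.0406, 1.3334), jump to mode 0
Mode 0: guard c·x = 0.3958 hit at Δt = 0.5670 (t = 2.1410), x⁻ = (0.0332, 1.4537) → reset → x⁺ = (0.0199, 0.9083), jump to mode 2
Mode 2: guard c·x = 2.7699 hit at Δt = 1.0889 (t = 3.2299), x⁻ = (1.2408, 2.4857) → reset → x⁺ = (1.4398, 1.7232), jump to mode 1
Mode 1: guard c·x = -0.7752 hit at Δt = 0.2986 (t = 3.5285), x⁻ = (1.2248, 1.8499) → reset → x⁺ = (1.1670, 1.8784), jump to mode 0
Mode 0: guard c·x = 0.3958 hit at Δt = 0.4484 (t = 3.9770), x⁻ = (0.1364, 1.7889) → reset → x⁺ = (0.1127, 1.2100), jump to mode 2
Mode 2: flow for 0.5485 to horizon, guard not reached → x = (0.7715, 1.9666)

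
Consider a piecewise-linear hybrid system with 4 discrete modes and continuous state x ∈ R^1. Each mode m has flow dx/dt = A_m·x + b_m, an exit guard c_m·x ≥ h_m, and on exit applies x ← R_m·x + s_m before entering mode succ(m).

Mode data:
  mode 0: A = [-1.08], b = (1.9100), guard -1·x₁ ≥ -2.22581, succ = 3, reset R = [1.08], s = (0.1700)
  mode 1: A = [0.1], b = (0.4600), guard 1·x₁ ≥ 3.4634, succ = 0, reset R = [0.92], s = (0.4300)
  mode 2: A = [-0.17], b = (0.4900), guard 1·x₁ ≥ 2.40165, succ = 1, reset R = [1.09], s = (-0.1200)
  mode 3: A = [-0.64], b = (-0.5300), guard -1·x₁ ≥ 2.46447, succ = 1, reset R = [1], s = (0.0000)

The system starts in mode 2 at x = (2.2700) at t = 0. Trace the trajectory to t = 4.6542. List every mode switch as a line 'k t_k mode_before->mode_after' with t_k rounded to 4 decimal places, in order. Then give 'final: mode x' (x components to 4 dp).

1 1.4239 2->1
2 2.6994 1->0
3 3.9924 0->3
final: 3 1.3992

Mode 2: guard c·x = 2.4017 hit at Δt = 1.4239 (t = 1.4239), x⁻ = (2.4017) → reset → x⁺ = (2.4978), jump to mode 1
Mode 1: guard c·x = 3.4634 hit at Δt = 1.2755 (t = 2.6994), x⁻ = (3.4634) → reset → x⁺ = (3.6163), jump to mode 0
Mode 0: guard c·x = -2.2258 hit at Δt = 1.2930 (t = 3.9924), x⁻ = (2.2258) → reset → x⁺ = (2.5739), jump to mode 3
Mode 3: flow for 0.6618 to horizon, guard not reached → x = (1.3992)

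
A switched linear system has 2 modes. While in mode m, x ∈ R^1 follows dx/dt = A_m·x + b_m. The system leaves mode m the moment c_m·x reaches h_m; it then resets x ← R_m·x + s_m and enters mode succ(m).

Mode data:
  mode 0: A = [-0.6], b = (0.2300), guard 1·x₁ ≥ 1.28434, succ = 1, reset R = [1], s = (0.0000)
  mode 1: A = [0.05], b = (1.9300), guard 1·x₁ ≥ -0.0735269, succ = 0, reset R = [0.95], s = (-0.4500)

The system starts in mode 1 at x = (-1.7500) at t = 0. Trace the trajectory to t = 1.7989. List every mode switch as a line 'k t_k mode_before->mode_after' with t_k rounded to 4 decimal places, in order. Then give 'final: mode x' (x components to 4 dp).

1 0.8898 1->0
final: 0 -0.1401

Mode 1: guard c·x = -0.0735 hit at Δt = 0.8898 (t = 0.8898), x⁻ = (-0.0735) → reset → x⁺ = (-0.5199), jump to mode 0
Mode 0: flow for 0.9091 to horizon, guard not reached → x = (-0.1401)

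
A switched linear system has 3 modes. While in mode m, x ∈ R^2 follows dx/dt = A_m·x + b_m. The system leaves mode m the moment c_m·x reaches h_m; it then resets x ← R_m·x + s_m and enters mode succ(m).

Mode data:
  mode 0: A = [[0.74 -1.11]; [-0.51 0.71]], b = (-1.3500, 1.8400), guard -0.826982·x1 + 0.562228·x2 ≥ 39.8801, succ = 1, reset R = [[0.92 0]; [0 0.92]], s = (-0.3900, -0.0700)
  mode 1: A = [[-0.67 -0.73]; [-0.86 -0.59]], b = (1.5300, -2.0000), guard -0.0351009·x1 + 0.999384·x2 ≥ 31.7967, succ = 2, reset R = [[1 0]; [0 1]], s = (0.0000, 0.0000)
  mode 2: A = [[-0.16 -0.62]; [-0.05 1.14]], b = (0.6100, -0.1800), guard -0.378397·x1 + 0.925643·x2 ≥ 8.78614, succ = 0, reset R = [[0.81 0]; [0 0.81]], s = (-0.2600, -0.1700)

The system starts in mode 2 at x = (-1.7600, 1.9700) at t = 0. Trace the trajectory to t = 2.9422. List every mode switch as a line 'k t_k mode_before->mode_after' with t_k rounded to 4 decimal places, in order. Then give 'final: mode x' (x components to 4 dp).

1 1.2430 2->0
2 2.2850 0->1
final: 1 -27.8378 27.9091

Mode 2: guard c·x = 8.7861 hit at Δt = 1.2430 (t = 1.2430), x⁻ = (-3.8010, 7.9381) → reset → x⁺ = (-3.3388, 6.2599), jump to mode 0
Mode 0: guard c·x = 39.8801 hit at Δt = 1.0420 (t = 2.2850), x⁻ = (-30.9253, 25.4441) → reset → x⁺ = (-28.8413, 23.3386), jump to mode 1
Mode 1: flow for 0.6572 to horizon, guard not reached → x = (-27.8378, 27.9091)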